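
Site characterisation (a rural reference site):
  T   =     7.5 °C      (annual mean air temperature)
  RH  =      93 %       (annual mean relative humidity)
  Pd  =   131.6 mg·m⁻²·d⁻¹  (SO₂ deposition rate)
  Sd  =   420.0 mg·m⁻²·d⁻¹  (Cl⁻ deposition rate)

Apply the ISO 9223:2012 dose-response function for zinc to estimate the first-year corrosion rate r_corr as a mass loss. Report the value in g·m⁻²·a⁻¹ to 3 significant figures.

zinc: T≤10 °C ⇒ hinge +0.038·(7.5−10) = -0.0950
  SO₂ term: 0.0129·131.6^0.44·exp(0.046·93-0.0950) = 7.24
  Sd branch = 0.0175·Sd^0.57·e^(0.008·RH+0.085·T) = 2.179 μm/a
  r_corr = 7.24 + 2.179 = 9.419 μm/a
Convert to mass loss: 9.419 μm/a × 7.14 g/cm³ = 67.25 g·m⁻²·a⁻¹

r_corr = 67.2 g·m⁻²·a⁻¹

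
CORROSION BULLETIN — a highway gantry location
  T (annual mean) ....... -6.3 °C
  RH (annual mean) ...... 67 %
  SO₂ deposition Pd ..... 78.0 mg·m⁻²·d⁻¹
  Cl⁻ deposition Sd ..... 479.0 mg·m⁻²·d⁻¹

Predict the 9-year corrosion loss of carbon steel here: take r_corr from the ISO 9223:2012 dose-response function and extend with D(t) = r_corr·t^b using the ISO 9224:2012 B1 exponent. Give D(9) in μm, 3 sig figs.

D(9) = 123 μm

carbon steel: T≤10 °C ⇒ hinge +0.150·(-6.3−10) = -2.4450
  Pd branch = 1.77·Pd^0.52·e^(0.02·RH+f) = 5.649 μm/a
  Sd branch = 0.102·Sd^0.62·e^(0.033·RH+0.04·T) = 33.2 μm/a
  r_corr = 5.649 + 33.2 = 38.85 μm/a
Long-term exponent b (ISO 9224 Table 2, B1) = 0.523
  D(9) = 38.85 × 9^0.523 = 38.85 × 3.156 = 122.6 μm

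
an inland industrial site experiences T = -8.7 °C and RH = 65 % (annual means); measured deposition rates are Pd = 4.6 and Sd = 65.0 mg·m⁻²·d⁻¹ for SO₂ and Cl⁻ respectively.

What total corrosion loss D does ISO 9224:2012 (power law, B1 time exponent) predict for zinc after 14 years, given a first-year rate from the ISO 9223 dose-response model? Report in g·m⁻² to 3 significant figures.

D(14) = 24.3 g·m⁻²

zinc: temperature factor f = +0.038·(-18.7) = -0.7106
  Pd branch = 0.0129·Pd^0.44·e^(0.046·RH+f) = 0.2467 μm/a
  Cl⁻ term: 0.0175·65.0^0.57·exp(0.008·65+0.085·-8.7) = 0.1517
  r_corr = 0.2467 + 0.1517 = 0.3984 μm/a
ISO 9224: D(t) = r_corr · t^b with b = 0.813 (zinc, B1)
  D(14) = 0.3984 × 14^0.813 = 0.3984 × 8.547 = 3.405 μm
  Mass loss = 3.405 μm × 7.14 g/cm³ = 24.31 g·m⁻²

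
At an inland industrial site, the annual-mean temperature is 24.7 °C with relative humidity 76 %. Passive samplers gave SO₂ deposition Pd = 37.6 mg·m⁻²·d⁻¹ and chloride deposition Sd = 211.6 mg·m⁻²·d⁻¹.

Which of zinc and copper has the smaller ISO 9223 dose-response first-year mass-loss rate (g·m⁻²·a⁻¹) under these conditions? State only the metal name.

zinc: f(T) = -0.071·(T−10) [T>10 °C] = -1.0437
  sulphur-dioxide contribution → 0.7391 μm/a
  chloride contribution → 5.552 μm/a
  total first-year rate 6.291 μm/a
  mass loss = 6.291 μm/a × 7.14 g/cm³ = 44.92 g·m⁻²·a⁻¹
copper: f(T) = -0.080·(T−10) [T>10 °C] = -1.1760
  sulphur-dioxide contribution → 0.3719 μm/a
  chloride contribution → 2.251 μm/a
  total first-year rate 2.623 μm/a
  mass loss = 2.623 μm/a × 8.96 g/cm³ = 23.51 g·m⁻²·a⁻¹
Ordering by g·m⁻²·a⁻¹: zinc (44.9) > copper (23.5)

copper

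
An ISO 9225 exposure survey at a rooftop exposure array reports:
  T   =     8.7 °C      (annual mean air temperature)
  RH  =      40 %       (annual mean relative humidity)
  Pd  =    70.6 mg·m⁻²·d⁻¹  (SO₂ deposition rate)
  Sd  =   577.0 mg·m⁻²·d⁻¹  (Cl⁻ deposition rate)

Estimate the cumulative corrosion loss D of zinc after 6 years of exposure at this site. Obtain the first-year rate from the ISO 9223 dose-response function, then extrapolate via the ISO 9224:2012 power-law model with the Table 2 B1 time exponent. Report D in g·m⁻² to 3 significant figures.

D(6) = 73.4 g·m⁻²

zinc: temperature factor f = +0.038·(-1.3) = -0.0494
  sulphur-dioxide contribution → 0.5032 μm/a
  chloride contribution → 1.893 μm/a
  ⇒ r_corr(zinc) = 2.396 μm/a
ISO 9224: D(t) = r_corr · t^b with b = 0.813 (zinc, B1)
  D(6) = 2.396 × 6^0.813 = 2.396 × 4.292 = 10.28 μm
  Mass loss = 10.28 μm × 7.14 g/cm³ = 73.41 g·m⁻²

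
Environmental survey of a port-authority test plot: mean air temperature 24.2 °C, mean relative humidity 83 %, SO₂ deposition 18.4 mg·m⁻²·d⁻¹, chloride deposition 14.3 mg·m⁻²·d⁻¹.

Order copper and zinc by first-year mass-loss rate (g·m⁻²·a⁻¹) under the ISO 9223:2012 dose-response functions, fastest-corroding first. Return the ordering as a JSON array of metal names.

copper: T>10 °C ⇒ hinge -0.080·(24.2−10) = -1.1360
  SO₂ term: 0.0053·18.4^0.26·exp(0.059·83-1.1360) = 0.4859
  Sd branch = 0.01025·Sd^0.27·e^(0.036·RH+0.049·T) = 1.366 μm/a
  r_corr = 0.4859 + 1.366 = 1.851 μm/a
  mass loss = 1.851 μm/a × 8.96 g/cm³ = 16.59 g·m⁻²·a⁻¹
zinc: T>10 °C ⇒ hinge -0.071·(24.2−10) = -1.0082
  SO₂ term: 0.0129·18.4^0.44·exp(0.046·83-1.0082) = 0.7716
  Sd branch = 0.0175·Sd^0.57·e^(0.008·RH+0.085·T) = 1.211 μm/a
  r_corr = 0.7716 + 1.211 = 1.983 μm/a
  mass loss = 1.983 μm/a × 7.14 g/cm³ = 14.16 g·m⁻²·a⁻¹
Ordering by g·m⁻²·a⁻¹: copper (16.6) > zinc (14.2)

["copper", "zinc"]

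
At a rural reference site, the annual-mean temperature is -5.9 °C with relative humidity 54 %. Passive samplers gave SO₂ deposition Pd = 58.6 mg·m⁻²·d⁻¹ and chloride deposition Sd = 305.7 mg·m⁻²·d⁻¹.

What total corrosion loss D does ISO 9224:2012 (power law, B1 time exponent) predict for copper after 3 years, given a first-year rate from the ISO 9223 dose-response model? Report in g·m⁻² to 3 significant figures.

D(3) = 5.62 g·m⁻²

copper: T≤10 °C ⇒ hinge +0.126·(-5.9−10) = -2.0034
  Pd branch = 0.0053·Pd^0.26·e^(0.059·RH+f) = 0.04983 μm/a
  Sd branch = 0.01025·Sd^0.27·e^(0.036·RH+0.049·T) = 0.2515 μm/a
  r_corr = 0.04983 + 0.2515 = 0.3013 μm/a
ISO 9224: D(t) = r_corr · t^b with b = 0.667 (copper, B1)
  D(3) = 0.3013 × 3^0.667 = 0.3013 × 2.081 = 0.6269 μm
  Mass loss = 0.6269 μm × 8.96 g/cm³ = 5.617 g·m⁻²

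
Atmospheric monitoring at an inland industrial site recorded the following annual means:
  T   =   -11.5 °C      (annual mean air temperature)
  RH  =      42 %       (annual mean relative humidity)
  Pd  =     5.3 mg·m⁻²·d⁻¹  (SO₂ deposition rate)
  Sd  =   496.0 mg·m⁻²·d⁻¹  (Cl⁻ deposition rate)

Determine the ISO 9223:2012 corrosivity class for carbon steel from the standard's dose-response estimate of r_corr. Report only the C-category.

C2

carbon steel: temperature factor f = +0.150·(-21.5) = -3.2250
  SO₂ term: 1.77·5.3^0.52·exp(0.02·42-3.2250) = 0.388
  Cl⁻ term: 0.102·496.0^0.62·exp(0.033·42+0.04·-11.5) = 12.08
  sum: 0.388 + 12.08 → r_corr = 12.46 μm/a
12.5 μm/a falls in (1.3, 25] for carbon steel → category C2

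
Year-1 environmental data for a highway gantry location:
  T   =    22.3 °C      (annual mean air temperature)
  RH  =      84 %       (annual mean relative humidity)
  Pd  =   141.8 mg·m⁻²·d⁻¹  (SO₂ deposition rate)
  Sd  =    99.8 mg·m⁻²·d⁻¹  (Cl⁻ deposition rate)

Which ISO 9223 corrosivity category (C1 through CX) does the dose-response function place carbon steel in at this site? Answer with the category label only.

C5

carbon steel: f(T) = -0.054·(T−10) [T>10 °C] = -0.6642
  Pd branch = 1.77·Pd^0.52·e^(0.02·RH+f) = 64.27 μm/a
  Cl⁻ term: 0.102·99.8^0.62·exp(0.033·84+0.04·22.3) = 69.07
  sum: 64.27 + 69.07 → r_corr = 133.3 μm/a
ISO 9223 Table 2 (carbon steel): 80 < 133 ≤ 200 μm/a ⇒ C5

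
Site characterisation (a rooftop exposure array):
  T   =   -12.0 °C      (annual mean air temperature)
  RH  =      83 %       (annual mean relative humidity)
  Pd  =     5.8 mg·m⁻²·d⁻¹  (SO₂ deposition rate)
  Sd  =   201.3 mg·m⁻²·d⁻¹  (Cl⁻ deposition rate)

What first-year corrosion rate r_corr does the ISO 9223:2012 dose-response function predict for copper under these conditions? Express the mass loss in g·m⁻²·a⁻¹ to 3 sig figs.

copper: f(T) = +0.126·(T−10) [T≤10 °C] = -2.7720
  sulphur-dioxide contribution → 0.07009 μm/a
  chloride contribution → 0.4732 μm/a
  ⇒ r_corr(copper) = 0.5433 μm/a
Convert to mass loss: 0.5433 μm/a × 8.96 g/cm³ = 4.868 g·m⁻²·a⁻¹

r_corr = 4.87 g·m⁻²·a⁻¹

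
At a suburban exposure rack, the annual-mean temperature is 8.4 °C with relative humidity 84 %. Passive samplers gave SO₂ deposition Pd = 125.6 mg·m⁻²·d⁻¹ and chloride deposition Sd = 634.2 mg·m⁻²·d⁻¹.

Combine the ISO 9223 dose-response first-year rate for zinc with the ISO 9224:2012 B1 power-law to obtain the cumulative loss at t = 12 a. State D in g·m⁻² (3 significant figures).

D(12) = 410 g·m⁻²

zinc: temperature factor f = +0.038·(-1.6) = -0.0608
  Pd branch = 0.0129·Pd^0.44·e^(0.046·RH+f) = 4.851 μm/a
  Cl⁻ term: 0.0175·634.2^0.57·exp(0.008·84+0.085·8.4) = 2.768
  r_corr = 4.851 + 2.768 = 7.62 μm/a
ISO 9224: D(t) = r_corr · t^b with b = 0.813 (zinc, B1)
  D(12) = 7.62 × 12^0.813 = 7.62 × 7.54 = 57.45 μm
  Mass loss = 57.45 μm × 7.14 g/cm³ = 410.2 g·m⁻²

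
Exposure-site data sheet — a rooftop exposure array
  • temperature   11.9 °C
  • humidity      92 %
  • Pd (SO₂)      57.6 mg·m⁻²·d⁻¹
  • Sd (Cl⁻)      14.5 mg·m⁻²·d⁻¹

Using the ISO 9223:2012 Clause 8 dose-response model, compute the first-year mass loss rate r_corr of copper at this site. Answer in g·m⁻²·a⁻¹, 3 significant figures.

copper: T>10 °C ⇒ hinge -0.080·(11.9−10) = -0.1520
  Pd branch = 0.0053·Pd^0.26·e^(0.059·RH+f) = 2.974 μm/a
  Sd branch = 0.01025·Sd^0.27·e^(0.036·RH+0.049·T) = 1.037 μm/a
  r_corr = 2.974 + 1.037 = 4.011 μm/a
Convert to mass loss: 4.011 μm/a × 8.96 g/cm³ = 35.94 g·m⁻²·a⁻¹

r_corr = 35.9 g·m⁻²·a⁻¹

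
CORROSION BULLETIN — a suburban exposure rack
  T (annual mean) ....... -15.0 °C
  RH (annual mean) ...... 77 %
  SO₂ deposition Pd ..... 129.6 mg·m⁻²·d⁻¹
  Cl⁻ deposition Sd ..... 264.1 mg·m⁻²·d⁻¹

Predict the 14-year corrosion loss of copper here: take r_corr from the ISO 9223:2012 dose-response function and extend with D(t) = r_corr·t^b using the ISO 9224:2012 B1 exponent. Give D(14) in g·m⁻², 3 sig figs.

D(14) = 22.4 g·m⁻²

copper: temperature factor f = +0.126·(-25.0) = -3.1500
  SO₂ term: 0.0053·129.6^0.26·exp(0.059·77-3.1500) = 0.0756
  Cl⁻ term: 0.01025·264.1^0.27·exp(0.036·77+0.049·-15.0) = 0.3542
  r_corr = 0.0756 + 0.3542 = 0.4298 μm/a
ISO 9224: D(t) = r_corr · t^b with b = 0.667 (copper, B1)
  D(14) = 0.4298 × 14^0.667 = 0.4298 × 5.814 = 2.499 μm
  Mass loss = 2.499 μm × 8.96 g/cm³ = 22.39 g·m⁻²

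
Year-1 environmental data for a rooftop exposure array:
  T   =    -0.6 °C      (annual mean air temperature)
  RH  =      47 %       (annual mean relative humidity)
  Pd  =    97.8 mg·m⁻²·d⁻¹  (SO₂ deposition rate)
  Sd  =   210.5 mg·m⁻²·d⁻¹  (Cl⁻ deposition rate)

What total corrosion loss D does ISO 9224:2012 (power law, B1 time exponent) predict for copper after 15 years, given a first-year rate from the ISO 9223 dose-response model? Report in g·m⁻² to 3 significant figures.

copper: T≤10 °C ⇒ hinge +0.126·(-0.6−10) = -1.3356
  Pd branch = 0.0053·Pd^0.26·e^(0.059·RH+f) = 0.07345 μm/a
  Cl⁻ term: 0.01025·210.5^0.27·exp(0.036·47+0.049·-0.6) = 0.2291
  sum: 0.07345 + 0.2291 → r_corr = 0.3026 μm/a
Power-law: D(15) = r_corr · 15^0.667
  D(15) = 0.3026 × 15^0.667 = 0.3026 × 6.088 = 1.842 μm
  Mass loss = 1.842 μm × 8.96 g/cm³ = 16.5 g·m⁻²

D(15) = 16.5 g·m⁻²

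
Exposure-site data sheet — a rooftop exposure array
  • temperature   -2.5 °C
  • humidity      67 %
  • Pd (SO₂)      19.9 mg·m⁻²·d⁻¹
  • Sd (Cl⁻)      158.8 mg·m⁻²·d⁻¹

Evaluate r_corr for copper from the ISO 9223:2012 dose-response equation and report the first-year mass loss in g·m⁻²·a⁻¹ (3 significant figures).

r_corr = 4.68 g·m⁻²·a⁻¹

copper: T≤10 °C ⇒ hinge +0.126·(-2.5−10) = -1.5750
  Pd branch = 0.0053·Pd^0.26·e^(0.059·RH+f) = 0.1244 μm/a
  Cl⁻ term: 0.01025·158.8^0.27·exp(0.036·67+0.049·-2.5) = 0.3974
  r_corr = 0.1244 + 0.3974 = 0.5218 μm/a
Convert to mass loss: 0.5218 μm/a × 8.96 g/cm³ = 4.675 g·m⁻²·a⁻¹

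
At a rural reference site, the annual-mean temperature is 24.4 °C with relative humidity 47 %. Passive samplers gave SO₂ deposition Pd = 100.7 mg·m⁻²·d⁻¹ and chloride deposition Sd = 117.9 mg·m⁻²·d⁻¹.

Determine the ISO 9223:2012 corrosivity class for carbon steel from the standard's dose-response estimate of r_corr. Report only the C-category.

carbon steel: T>10 °C ⇒ hinge -0.054·(24.4−10) = -0.7776
  sulphur-dioxide contribution → 22.91 μm/a
  chloride contribution → 24.57 μm/a
  ⇒ r_corr(carbon steel) = 47.48 μm/a
ISO 9223 Table 2 (carbon steel): 25 < 47.5 ≤ 50 μm/a ⇒ C3

C3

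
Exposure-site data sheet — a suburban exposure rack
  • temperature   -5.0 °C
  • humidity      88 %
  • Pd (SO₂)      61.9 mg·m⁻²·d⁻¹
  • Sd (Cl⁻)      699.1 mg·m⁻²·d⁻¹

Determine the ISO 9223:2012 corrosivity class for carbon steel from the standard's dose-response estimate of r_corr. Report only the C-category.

C5

carbon steel: temperature factor f = +0.150·(-15.0) = -2.2500
  Pd branch = 1.77·Pd^0.52·e^(0.02·RH+f) = 9.265 μm/a
  Cl⁻ term: 0.102·699.1^0.62·exp(0.033·88+0.04·-5.0) = 88.42
  sum: 9.265 + 88.42 → r_corr = 97.68 μm/a
ISO 9223 Table 2 (carbon steel): 80 < 97.7 ≤ 200 μm/a ⇒ C5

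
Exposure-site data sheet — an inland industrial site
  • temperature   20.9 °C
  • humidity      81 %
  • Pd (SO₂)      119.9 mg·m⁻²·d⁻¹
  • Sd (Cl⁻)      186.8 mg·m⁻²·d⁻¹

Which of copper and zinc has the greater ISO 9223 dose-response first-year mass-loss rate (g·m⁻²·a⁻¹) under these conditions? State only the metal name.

zinc

copper: T>10 °C ⇒ hinge -0.080·(20.9−10) = -0.8720
  SO₂ term: 0.0053·119.9^0.26·exp(0.059·81-0.8720) = 0.9153
  Cl⁻ term: 0.01025·186.8^0.27·exp(0.036·81+0.049·20.9) = 2.164
  sum: 0.9153 + 2.164 → r_corr = 3.079 μm/a
  mass loss = 3.079 μm/a × 8.96 g/cm³ = 27.59 g·m⁻²·a⁻¹
zinc: temperature factor f = -0.071·(10.9) = -0.7739
  SO₂ term: 0.0129·119.9^0.44·exp(0.046·81-0.7739) = 2.029
  Sd branch = 0.0175·Sd^0.57·e^(0.008·RH+0.085·T) = 3.896 μm/a
  sum: 2.029 + 3.896 → r_corr = 5.926 μm/a
  mass loss = 5.926 μm/a × 7.14 g/cm³ = 42.31 g·m⁻²·a⁻¹
Ordering by g·m⁻²·a⁻¹: zinc (42.3) > copper (27.6)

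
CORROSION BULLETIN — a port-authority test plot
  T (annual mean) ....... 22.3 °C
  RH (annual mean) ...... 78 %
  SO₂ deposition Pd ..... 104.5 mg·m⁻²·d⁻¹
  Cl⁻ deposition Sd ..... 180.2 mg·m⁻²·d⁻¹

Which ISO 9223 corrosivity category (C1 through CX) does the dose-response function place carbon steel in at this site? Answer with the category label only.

C5

carbon steel: temperature factor f = -0.054·(12.3) = -0.6642
  SO₂ term: 1.77·104.5^0.52·exp(0.02·78-0.6642) = 48.64
  Sd branch = 0.102·Sd^0.62·e^(0.033·RH+0.04·T) = 81.74 μm/a
  sum: 48.64 + 81.74 → r_corr = 130.4 μm/a
130 μm/a falls in (80, 200] for carbon steel → category C5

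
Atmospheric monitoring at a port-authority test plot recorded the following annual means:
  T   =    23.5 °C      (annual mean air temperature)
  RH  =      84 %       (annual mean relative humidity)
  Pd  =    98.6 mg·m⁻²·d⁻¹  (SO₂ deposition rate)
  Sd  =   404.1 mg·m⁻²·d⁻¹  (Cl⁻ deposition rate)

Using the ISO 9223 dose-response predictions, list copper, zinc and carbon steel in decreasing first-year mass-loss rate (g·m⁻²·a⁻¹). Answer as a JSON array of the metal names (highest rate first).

["carbon steel", "zinc", "copper"]

copper: f(T) = -0.080·(T−10) [T>10 °C] = -1.0800
  SO₂ term: 0.0053·98.6^0.26·exp(0.059·84-1.0800) = 0.8434
  Cl⁻ term: 0.01025·404.1^0.27·exp(0.036·84+0.049·23.5) = 3.372
  sum: 0.8434 + 3.372 → r_corr = 4.215 μm/a
  mass loss = 4.215 μm/a × 8.96 g/cm³ = 37.77 g·m⁻²·a⁻¹
zinc: f(T) = -0.071·(T−10) [T>10 °C] = -0.9585
  SO₂ term: 0.0129·98.6^0.44·exp(0.046·84-0.9585) = 1.777
  Cl⁻ term: 0.0175·404.1^0.57·exp(0.008·84+0.085·23.5) = 7.728
  sum: 1.777 + 7.728 → r_corr = 9.506 μm/a
  mass loss = 9.506 μm/a × 7.14 g/cm³ = 67.87 g·m⁻²·a⁻¹
carbon steel: T>10 °C ⇒ hinge -0.054·(23.5−10) = -0.7290
  SO₂ term: 1.77·98.6^0.52·exp(0.02·84-0.7290) = 49.87
  Cl⁻ term: 0.102·404.1^0.62·exp(0.033·84+0.04·23.5) = 172.5
  sum: 49.87 + 172.5 → r_corr = 222.3 μm/a
  mass loss = 222.3 μm/a × 7.85 g/cm³ = 1745 g·m⁻²·a⁻¹
Ordering by g·m⁻²·a⁻¹: carbon steel (1750) > zinc (67.9) > copper (37.8)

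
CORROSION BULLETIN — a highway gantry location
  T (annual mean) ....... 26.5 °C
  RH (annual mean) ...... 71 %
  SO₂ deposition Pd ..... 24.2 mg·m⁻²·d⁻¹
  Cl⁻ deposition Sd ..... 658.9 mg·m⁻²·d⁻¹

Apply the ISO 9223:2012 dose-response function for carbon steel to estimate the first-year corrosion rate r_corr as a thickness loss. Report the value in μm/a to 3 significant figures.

r_corr = 187 μm/a

carbon steel: T>10 °C ⇒ hinge -0.054·(26.5−10) = -0.8910
  Pd branch = 1.77·Pd^0.52·e^(0.02·RH+f) = 15.75 μm/a
  Sd branch = 0.102·Sd^0.62·e^(0.033·RH+0.04·T) = 171.5 μm/a
  r_corr = 15.75 + 171.5 = 187.2 μm/a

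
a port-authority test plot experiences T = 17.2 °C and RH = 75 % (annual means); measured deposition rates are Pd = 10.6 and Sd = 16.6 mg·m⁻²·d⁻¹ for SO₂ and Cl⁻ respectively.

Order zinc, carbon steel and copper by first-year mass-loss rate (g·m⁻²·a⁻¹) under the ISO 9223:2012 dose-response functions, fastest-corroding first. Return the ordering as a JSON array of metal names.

["carbon steel", "copper", "zinc"]

zinc: temperature factor f = -0.071·(7.2) = -0.5112
  Pd branch = 0.0129·Pd^0.44·e^(0.046·RH+f) = 0.6887 μm/a
  Cl⁻ term: 0.0175·16.6^0.57·exp(0.008·75+0.085·17.2) = 0.6824
  sum: 0.6887 + 0.6824 → r_corr = 1.371 μm/a
  mass loss = 1.371 μm/a × 7.14 g/cm³ = 9.789 g·m⁻²·a⁻¹
carbon steel: temperature factor f = -0.054·(7.2) = -0.3888
  SO₂ term: 1.77·10.6^0.52·exp(0.02·75-0.3888) = 18.35
  Cl⁻ term: 0.102·16.6^0.62·exp(0.033·75+0.04·17.2) = 13.76
  r_corr = 18.35 + 13.76 = 32.12 μm/a
  mass loss = 32.12 μm/a × 7.85 g/cm³ = 252.1 g·m⁻²·a⁻¹
copper: f(T) = -0.080·(T−10) [T>10 °C] = -0.5760
  Pd branch = 0.0053·Pd^0.26·e^(0.059·RH+f) = 0.4597 μm/a
  Cl⁻ term: 0.01025·16.6^0.27·exp(0.036·75+0.049·17.2) = 0.7564
  r_corr = 0.4597 + 0.7564 = 1.216 μm/a
  mass loss = 1.216 μm/a × 8.96 g/cm³ = 10.9 g·m⁻²·a⁻¹
Ordering by g·m⁻²·a⁻¹: carbon steel (252) > copper (10.9) > zinc (9.79)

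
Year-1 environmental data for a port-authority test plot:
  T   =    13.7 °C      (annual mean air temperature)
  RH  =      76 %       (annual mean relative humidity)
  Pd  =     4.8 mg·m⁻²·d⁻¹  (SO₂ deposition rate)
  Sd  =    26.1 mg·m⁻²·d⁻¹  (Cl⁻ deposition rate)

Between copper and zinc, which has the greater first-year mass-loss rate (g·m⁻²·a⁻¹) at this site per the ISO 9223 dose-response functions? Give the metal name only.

copper

copper: T>10 °C ⇒ hinge -0.080·(13.7−10) = -0.2960
  SO₂ term: 0.0053·4.8^0.26·exp(0.059·76-0.2960) = 0.5251
  Cl⁻ term: 0.01025·26.1^0.27·exp(0.036·76+0.049·13.7) = 0.7464
  r_corr = 0.5251 + 0.7464 = 1.272 μm/a
  mass loss = 1.272 μm/a × 8.96 g/cm³ = 11.39 g·m⁻²·a⁻¹
zinc: temperature factor f = -0.071·(3.7) = -0.2627
  SO₂ term: 0.0129·4.8^0.44·exp(0.046·76-0.2627) = 0.6524
  Cl⁻ term: 0.0175·26.1^0.57·exp(0.008·76+0.085·13.7) = 0.6612
  sum: 0.6524 + 0.6612 → r_corr = 1.314 μm/a
  mass loss = 1.314 μm/a × 7.14 g/cm³ = 9.379 g·m⁻²·a⁻¹
Ordering by g·m⁻²·a⁻¹: copper (11.4) > zinc (9.38)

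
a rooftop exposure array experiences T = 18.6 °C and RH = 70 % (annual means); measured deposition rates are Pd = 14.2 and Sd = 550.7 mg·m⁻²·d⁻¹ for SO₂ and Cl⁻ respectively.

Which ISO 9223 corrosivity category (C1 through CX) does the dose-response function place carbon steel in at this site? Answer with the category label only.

C5

carbon steel: temperature factor f = -0.054·(8.6) = -0.4644
  SO₂ term: 1.77·14.2^0.52·exp(0.02·70-0.4644) = 17.93
  Cl⁻ term: 0.102·550.7^0.62·exp(0.033·70+0.04·18.6) = 108.2
  r_corr = 17.93 + 108.2 = 126.1 μm/a
ISO 9223 Table 2 (carbon steel): 80 < 126 ≤ 200 μm/a ⇒ C5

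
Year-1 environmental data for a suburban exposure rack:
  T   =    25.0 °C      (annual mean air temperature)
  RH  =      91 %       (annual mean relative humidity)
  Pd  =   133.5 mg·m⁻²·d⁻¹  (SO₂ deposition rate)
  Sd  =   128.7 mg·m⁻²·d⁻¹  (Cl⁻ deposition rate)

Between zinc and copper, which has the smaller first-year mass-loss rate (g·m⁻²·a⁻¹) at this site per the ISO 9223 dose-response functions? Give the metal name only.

copper

zinc: T>10 °C ⇒ hinge -0.071·(25.0−10) = -1.0650
  Pd branch = 0.0129·Pd^0.44·e^(0.046·RH+f) = 2.519 μm/a
  Cl⁻ term: 0.0175·128.7^0.57·exp(0.008·91+0.085·25.0) = 4.837
  r_corr = 2.519 + 4.837 = 7.356 μm/a
  mass loss = 7.356 μm/a × 7.14 g/cm³ = 52.52 g·m⁻²·a⁻¹
copper: T>10 °C ⇒ hinge -0.080·(25.0−10) = -1.2000
  SO₂ term: 0.0053·133.5^0.26·exp(0.059·91-1.2000) = 1.223
  Cl⁻ term: 0.01025·128.7^0.27·exp(0.036·91+0.049·25.0) = 3.428
  sum: 1.223 + 3.428 → r_corr = 4.651 μm/a
  mass loss = 4.651 μm/a × 8.96 g/cm³ = 41.68 g·m⁻²·a⁻¹
Ordering by g·m⁻²·a⁻¹: zinc (52.5) > copper (41.7)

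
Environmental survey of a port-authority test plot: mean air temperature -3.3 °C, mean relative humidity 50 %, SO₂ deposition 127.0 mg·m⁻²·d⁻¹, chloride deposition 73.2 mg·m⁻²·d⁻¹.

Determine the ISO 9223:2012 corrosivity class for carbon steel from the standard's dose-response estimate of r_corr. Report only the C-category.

C2

carbon steel: T≤10 °C ⇒ hinge +0.150·(-3.3−10) = -1.9950
  SO₂ term: 1.77·127.0^0.52·exp(0.02·50-1.9950) = 8.125
  Cl⁻ term: 0.102·73.2^0.62·exp(0.033·50+0.04·-3.3) = 6.666
  sum: 8.125 + 6.666 → r_corr = 14.79 μm/a
ISO 9223 Table 2 (carbon steel): 1.3 < 14.8 ≤ 25 μm/a ⇒ C2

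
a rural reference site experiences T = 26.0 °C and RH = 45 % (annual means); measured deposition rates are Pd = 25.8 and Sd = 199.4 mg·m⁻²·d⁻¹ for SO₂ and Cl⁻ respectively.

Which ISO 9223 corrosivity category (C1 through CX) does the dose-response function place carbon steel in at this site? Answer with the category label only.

C3

carbon steel: T>10 °C ⇒ hinge -0.054·(26.0−10) = -0.8640
  Pd branch = 1.77·Pd^0.52·e^(0.02·RH+f) = 9.946 μm/a
  Sd branch = 0.102·Sd^0.62·e^(0.033·RH+0.04·T) = 33.96 μm/a
  r_corr = 9.946 + 33.96 = 43.91 μm/a
Category bounds: 25…50 μm/a bracket r_corr ⇒ C3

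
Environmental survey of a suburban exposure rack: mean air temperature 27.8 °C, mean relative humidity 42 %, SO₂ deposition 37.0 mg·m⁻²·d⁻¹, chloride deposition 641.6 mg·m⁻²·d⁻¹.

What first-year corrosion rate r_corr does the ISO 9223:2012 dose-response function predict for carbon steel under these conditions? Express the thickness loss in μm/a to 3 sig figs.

r_corr = 78.5 μm/a

carbon steel: f(T) = -0.054·(T−10) [T>10 °C] = -0.9612
  sulphur-dioxide contribution → 10.25 μm/a
  chloride contribution → 68.23 μm/a
  total first-year rate 78.48 μm/a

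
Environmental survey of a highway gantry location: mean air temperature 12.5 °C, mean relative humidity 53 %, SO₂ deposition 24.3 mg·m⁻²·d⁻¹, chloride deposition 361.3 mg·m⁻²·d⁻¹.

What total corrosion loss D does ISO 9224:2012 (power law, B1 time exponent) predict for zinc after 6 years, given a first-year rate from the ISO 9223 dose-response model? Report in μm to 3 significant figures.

D(6) = 11.7 μm

zinc: f(T) = -0.071·(T−10) [T>10 °C] = -0.1775
  sulphur-dioxide contribution → 0.5035 μm/a
  chloride contribution → 2.221 μm/a
  total first-year rate 2.725 μm/a
Long-term exponent b (ISO 9224 Table 2, B1) = 0.813
  D(6) = 2.725 × 6^0.813 = 2.725 × 4.292 = 11.69 μm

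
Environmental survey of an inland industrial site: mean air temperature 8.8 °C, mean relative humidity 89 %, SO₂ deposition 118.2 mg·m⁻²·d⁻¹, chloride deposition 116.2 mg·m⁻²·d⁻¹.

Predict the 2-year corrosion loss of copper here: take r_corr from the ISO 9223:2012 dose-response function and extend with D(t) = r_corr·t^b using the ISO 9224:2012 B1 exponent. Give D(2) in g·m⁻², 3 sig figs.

copper: T≤10 °C ⇒ hinge +0.126·(8.8−10) = -0.1512
  Pd branch = 0.0053·Pd^0.26·e^(0.059·RH+f) = 3.006 μm/a
  Sd branch = 0.01025·Sd^0.27·e^(0.036·RH+0.049·T) = 1.403 μm/a
  r_corr = 3.006 + 1.403 = 4.409 μm/a
Long-term exponent b (ISO 9224 Table 2, B1) = 0.667
  D(2) = 4.409 × 2^0.667 = 4.409 × 1.588 = 7 μm
  Mass loss = 7 μm × 8.96 g/cm³ = 62.72 g·m⁻²

D(2) = 62.7 g·m⁻²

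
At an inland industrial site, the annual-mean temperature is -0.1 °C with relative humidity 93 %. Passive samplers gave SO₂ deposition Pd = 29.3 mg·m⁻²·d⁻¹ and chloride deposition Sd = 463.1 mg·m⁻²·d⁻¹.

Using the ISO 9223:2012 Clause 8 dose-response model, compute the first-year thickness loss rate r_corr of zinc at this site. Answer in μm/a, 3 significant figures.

r_corr = 4.01 μm/a

zinc: f(T) = +0.038·(T−10) [T≤10 °C] = -0.3838
  SO₂ term: 0.0129·29.3^0.44·exp(0.046·93-0.3838) = 2.801
  Sd branch = 0.0175·Sd^0.57·e^(0.008·RH+0.085·T) = 1.208 μm/a
  sum: 2.801 + 1.208 → r_corr = 4.008 μm/a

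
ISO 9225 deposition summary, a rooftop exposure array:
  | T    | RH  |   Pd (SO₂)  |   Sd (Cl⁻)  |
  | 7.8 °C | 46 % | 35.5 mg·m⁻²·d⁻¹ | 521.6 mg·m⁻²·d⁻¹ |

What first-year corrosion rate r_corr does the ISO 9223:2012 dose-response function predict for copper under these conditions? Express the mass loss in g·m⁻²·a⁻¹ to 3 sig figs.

r_corr = 5.19 g·m⁻²·a⁻¹

copper: T≤10 °C ⇒ hinge +0.126·(7.8−10) = -0.2772
  Pd branch = 0.0053·Pd^0.26·e^(0.059·RH+f) = 0.1533 μm/a
  Sd branch = 0.01025·Sd^0.27·e^(0.036·RH+0.049·T) = 0.4262 μm/a
  r_corr = 0.1533 + 0.4262 = 0.5795 μm/a
Convert to mass loss: 0.5795 μm/a × 8.96 g/cm³ = 5.192 g·m⁻²·a⁻¹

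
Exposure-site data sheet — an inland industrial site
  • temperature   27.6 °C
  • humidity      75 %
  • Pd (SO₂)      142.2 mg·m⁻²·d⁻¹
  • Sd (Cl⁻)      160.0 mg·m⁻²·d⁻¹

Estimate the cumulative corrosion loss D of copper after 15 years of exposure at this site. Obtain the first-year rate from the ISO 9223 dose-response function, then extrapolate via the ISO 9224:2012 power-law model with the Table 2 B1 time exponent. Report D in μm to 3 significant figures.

D(15) = 16.5 μm

copper: f(T) = -0.080·(T−10) [T>10 °C] = -1.4080
  SO₂ term: 0.0053·142.2^0.26·exp(0.059·75-1.4080) = 0.3929
  Sd branch = 0.01025·Sd^0.27·e^(0.036·RH+0.049·T) = 2.322 μm/a
  sum: 0.3929 + 2.322 → r_corr = 2.714 μm/a
Power-law: D(15) = r_corr · 15^0.667
  D(15) = 2.714 × 15^0.667 = 2.714 × 6.088 = 16.52 μm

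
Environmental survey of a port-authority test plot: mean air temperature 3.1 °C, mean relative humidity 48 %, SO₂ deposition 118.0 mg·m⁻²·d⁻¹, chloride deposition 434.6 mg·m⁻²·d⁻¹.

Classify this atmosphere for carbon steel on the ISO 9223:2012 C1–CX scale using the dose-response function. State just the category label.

C3

carbon steel: f(T) = +0.150·(T−10) [T≤10 °C] = -1.0350
  sulphur-dioxide contribution → 19.62 μm/a
  chloride contribution → 24.32 μm/a
  ⇒ r_corr(carbon steel) = 43.95 μm/a
ISO 9223 Table 2 (carbon steel): 25 < 43.9 ≤ 50 μm/a ⇒ C3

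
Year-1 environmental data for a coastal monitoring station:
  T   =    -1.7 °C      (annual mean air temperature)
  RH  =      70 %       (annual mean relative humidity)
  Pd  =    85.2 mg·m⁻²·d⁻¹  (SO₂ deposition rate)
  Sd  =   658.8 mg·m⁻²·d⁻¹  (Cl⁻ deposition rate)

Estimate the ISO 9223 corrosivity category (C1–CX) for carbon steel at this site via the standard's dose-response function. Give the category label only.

carbon steel: temperature factor f = +0.150·(-11.7) = -1.7550
  SO₂ term: 1.77·85.2^0.52·exp(0.02·70-1.7550) = 12.52
  Sd branch = 0.102·Sd^0.62·e^(0.033·RH+0.04·T) = 53.69 μm/a
  sum: 12.52 + 53.69 → r_corr = 66.21 μm/a
ISO 9223 Table 2 (carbon steel): 50 < 66.2 ≤ 80 μm/a ⇒ C4

C4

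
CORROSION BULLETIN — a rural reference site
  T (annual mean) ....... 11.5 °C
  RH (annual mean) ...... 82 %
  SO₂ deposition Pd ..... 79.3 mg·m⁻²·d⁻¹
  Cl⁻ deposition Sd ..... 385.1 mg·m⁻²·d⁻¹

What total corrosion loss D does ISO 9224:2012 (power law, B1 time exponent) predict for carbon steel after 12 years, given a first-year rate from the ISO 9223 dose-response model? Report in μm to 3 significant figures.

D(12) = 656 μm

carbon steel: temperature factor f = -0.054·(1.5) = -0.0810
  Pd branch = 1.77·Pd^0.52·e^(0.02·RH+f) = 81.78 μm/a
  Sd branch = 0.102·Sd^0.62·e^(0.033·RH+0.04·T) = 96.97 μm/a
  r_corr = 81.78 + 96.97 = 178.8 μm/a
Long-term exponent b (ISO 9224 Table 2, B1) = 0.523
  D(12) = 178.8 × 12^0.523 = 178.8 × 3.668 = 655.6 μm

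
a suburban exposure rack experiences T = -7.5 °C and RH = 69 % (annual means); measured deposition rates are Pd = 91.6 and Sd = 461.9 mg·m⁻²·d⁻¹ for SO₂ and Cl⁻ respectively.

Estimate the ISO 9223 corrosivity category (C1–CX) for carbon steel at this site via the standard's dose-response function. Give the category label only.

carbon steel: T≤10 °C ⇒ hinge +0.150·(-7.5−10) = -2.6250
  Pd branch = 1.77·Pd^0.52·e^(0.02·RH+f) = 5.339 μm/a
  Cl⁻ term: 0.102·461.9^0.62·exp(0.033·69+0.04·-7.5) = 33.05
  sum: 5.339 + 33.05 → r_corr = 38.39 μm/a
Category bounds: 25…50 μm/a bracket r_corr ⇒ C3

C3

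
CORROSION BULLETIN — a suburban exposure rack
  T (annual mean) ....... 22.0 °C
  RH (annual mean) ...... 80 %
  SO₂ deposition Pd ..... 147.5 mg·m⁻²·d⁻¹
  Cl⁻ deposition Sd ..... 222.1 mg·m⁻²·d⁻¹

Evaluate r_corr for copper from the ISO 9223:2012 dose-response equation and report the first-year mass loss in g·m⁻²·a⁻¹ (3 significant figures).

copper: temperature factor f = -0.080·(12.0) = -0.9600
  Pd branch = 0.0053·Pd^0.26·e^(0.059·RH+f) = 0.8339 μm/a
  Sd branch = 0.01025·Sd^0.27·e^(0.036·RH+0.049·T) = 2.308 μm/a
  r_corr = 0.8339 + 2.308 = 3.142 μm/a
Convert to mass loss: 3.142 μm/a × 8.96 g/cm³ = 28.15 g·m⁻²·a⁻¹

r_corr = 28.2 g·m⁻²·a⁻¹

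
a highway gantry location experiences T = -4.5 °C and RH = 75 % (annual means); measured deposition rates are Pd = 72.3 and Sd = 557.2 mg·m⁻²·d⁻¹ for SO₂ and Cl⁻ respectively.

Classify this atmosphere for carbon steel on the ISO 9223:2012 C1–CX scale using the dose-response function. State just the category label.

carbon steel: T≤10 °C ⇒ hinge +0.150·(-4.5−10) = -2.1750
  sulphur-dioxide contribution → 8.348 μm/a
  chloride contribution → 51.03 μm/a
  ⇒ r_corr(carbon steel) = 59.38 μm/a
ISO 9223 Table 2 (carbon steel): 50 < 59.4 ≤ 80 μm/a ⇒ C4

C4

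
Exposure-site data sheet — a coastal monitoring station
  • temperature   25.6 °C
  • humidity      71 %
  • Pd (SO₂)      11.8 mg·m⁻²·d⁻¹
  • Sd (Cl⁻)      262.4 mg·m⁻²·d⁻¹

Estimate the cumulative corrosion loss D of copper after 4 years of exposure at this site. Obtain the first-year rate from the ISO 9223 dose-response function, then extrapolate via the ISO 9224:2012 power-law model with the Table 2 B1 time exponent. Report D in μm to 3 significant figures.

copper: f(T) = -0.080·(T−10) [T>10 °C] = -1.2480
  sulphur-dioxide contribution → 0.1906 μm/a
  chloride contribution → 2.083 μm/a
  total first-year rate 2.274 μm/a
Power-law: D(4) = r_corr · 4^0.667
  D(4) = 2.274 × 4^0.667 = 2.274 × 2.521 = 5.732 μm

D(4) = 5.73 μm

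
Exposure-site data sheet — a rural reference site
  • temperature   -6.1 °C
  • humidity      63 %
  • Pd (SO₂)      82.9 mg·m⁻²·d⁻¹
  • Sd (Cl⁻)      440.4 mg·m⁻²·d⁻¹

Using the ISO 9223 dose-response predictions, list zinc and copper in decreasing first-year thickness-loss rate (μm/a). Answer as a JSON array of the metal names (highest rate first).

zinc: temperature factor f = +0.038·(-16.1) = -0.6118
  Pd branch = 0.0129·Pd^0.44·e^(0.046·RH+f) = 0.8864 μm/a
  Cl⁻ term: 0.0175·440.4^0.57·exp(0.008·63+0.085·-6.1) = 0.5543
  sum: 0.8864 + 0.5543 → r_corr = 1.441 μm/a
copper: f(T) = +0.126·(T−10) [T≤10 °C] = -2.0286
  Pd branch = 0.0053·Pd^0.26·e^(0.059·RH+f) = 0.09044 μm/a
  Cl⁻ term: 0.01025·440.4^0.27·exp(0.036·63+0.049·-6.1) = 0.38
  sum: 0.09044 + 0.38 → r_corr = 0.4704 μm/a
Ordering by μm/a: zinc (1.44) > copper (0.47)

["zinc", "copper"]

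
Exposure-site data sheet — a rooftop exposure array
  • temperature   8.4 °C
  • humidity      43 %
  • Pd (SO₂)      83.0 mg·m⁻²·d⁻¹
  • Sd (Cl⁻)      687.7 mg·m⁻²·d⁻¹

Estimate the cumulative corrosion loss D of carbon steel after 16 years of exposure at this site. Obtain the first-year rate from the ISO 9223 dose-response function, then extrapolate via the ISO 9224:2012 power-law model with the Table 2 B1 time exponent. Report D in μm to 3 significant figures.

D(16) = 284 μm

carbon steel: f(T) = +0.150·(T−10) [T≤10 °C] = -0.2400
  sulphur-dioxide contribution → 32.75 μm/a
  chloride contribution → 33.88 μm/a
  ⇒ r_corr(carbon steel) = 66.63 μm/a
Power-law: D(16) = r_corr · 16^0.523
  D(16) = 66.63 × 16^0.523 = 66.63 × 4.263 = 284.1 μm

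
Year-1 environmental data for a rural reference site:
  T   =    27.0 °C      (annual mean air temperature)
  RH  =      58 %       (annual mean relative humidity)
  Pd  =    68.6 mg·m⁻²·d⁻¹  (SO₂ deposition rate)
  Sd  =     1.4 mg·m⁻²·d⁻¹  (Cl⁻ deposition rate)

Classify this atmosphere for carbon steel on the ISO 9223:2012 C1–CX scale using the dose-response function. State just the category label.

carbon steel: temperature factor f = -0.054·(17.0) = -0.9180
  SO₂ term: 1.77·68.6^0.52·exp(0.02·58-0.9180) = 20.32
  Cl⁻ term: 0.102·1.4^0.62·exp(0.033·58+0.04·27.0) = 2.509
  sum: 20.32 + 2.509 → r_corr = 22.83 μm/a
ISO 9223 Table 2 (carbon steel): 1.3 < 22.8 ≤ 25 μm/a ⇒ C2

C2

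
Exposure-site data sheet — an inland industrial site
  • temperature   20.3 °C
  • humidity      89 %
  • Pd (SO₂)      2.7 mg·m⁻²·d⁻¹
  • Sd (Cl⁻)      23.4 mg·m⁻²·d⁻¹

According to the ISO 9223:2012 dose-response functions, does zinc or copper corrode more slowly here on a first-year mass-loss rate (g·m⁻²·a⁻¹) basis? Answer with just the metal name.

zinc

zinc: f(T) = -0.071·(T−10) [T>10 °C] = -0.7313
  SO₂ term: 0.0129·2.7^0.44·exp(0.046·89-0.7313) = 0.5765
  Cl⁻ term: 0.0175·23.4^0.57·exp(0.008·89+0.085·20.3) = 1.208
  r_corr = 0.5765 + 1.208 = 1.785 μm/a
  mass loss = 1.785 μm/a × 7.14 g/cm³ = 12.74 g·m⁻²·a⁻¹
copper: temperature factor f = -0.080·(10.3) = -0.8240
  SO₂ term: 0.0053·2.7^0.26·exp(0.059·89-0.8240) = 0.5742
  Sd branch = 0.01025·Sd^0.27·e^(0.036·RH+0.049·T) = 1.599 μm/a
  r_corr = 0.5742 + 1.599 = 2.173 μm/a
  mass loss = 2.173 μm/a × 8.96 g/cm³ = 19.47 g·m⁻²·a⁻¹
Ordering by g·m⁻²·a⁻¹: copper (19.5) > zinc (12.7)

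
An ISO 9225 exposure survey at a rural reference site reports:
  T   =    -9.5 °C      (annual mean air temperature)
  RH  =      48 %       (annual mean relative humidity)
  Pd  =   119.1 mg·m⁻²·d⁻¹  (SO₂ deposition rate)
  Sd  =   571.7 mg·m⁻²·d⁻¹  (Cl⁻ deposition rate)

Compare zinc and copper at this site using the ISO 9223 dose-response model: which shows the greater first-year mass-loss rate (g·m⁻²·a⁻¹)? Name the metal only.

zinc: f(T) = +0.038·(T−10) [T≤10 °C] = -0.7410
  Pd branch = 0.0129·Pd^0.44·e^(0.046·RH+f) = 0.4582 μm/a
  Sd branch = 0.0175·Sd^0.57·e^(0.008·RH+0.085·T) = 0.4273 μm/a
  sum: 0.4582 + 0.4273 → r_corr = 0.8855 μm/a
  mass loss = 0.8855 μm/a × 7.14 g/cm³ = 6.323 g·m⁻²·a⁻¹
copper: f(T) = +0.126·(T−10) [T≤10 °C] = -2.4570
  SO₂ term: 0.0053·119.1^0.26·exp(0.059·48-2.4570) = 0.02672
  Sd branch = 0.01025·Sd^0.27·e^(0.036·RH+0.049·T) = 0.2011 μm/a
  r_corr = 0.02672 + 0.2011 = 0.2278 μm/a
  mass loss = 0.2278 μm/a × 8.96 g/cm³ = 2.041 g·m⁻²·a⁻¹
Ordering by g·m⁻²·a⁻¹: zinc (6.32) > copper (2.04)

zinc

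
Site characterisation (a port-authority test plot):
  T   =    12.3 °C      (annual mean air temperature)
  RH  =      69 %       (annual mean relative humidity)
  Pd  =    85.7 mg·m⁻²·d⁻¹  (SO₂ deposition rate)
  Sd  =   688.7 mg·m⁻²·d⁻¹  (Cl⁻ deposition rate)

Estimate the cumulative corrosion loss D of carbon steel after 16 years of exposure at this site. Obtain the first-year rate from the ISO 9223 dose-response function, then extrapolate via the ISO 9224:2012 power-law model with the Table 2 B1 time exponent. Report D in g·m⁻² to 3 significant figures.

carbon steel: temperature factor f = -0.054·(2.3) = -0.1242
  SO₂ term: 1.77·85.7^0.52·exp(0.02·69-0.1242) = 62.88
  Cl⁻ term: 0.102·688.7^0.62·exp(0.033·69+0.04·12.3) = 93.48
  sum: 62.88 + 93.48 → r_corr = 156.4 μm/a
Long-term exponent b (ISO 9224 Table 2, B1) = 0.523
  D(16) = 156.4 × 16^0.523 = 156.4 × 4.263 = 666.6 μm
  Mass loss = 666.6 μm × 7.85 g/cm³ = 5233 g·m⁻²

D(16) = 5.23e+03 g·m⁻²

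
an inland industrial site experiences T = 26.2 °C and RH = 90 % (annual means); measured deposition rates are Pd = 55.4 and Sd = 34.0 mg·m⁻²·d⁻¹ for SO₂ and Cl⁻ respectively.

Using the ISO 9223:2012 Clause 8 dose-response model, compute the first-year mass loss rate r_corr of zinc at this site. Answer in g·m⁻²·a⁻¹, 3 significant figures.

zinc: f(T) = -0.071·(T−10) [T>10 °C] = -1.1502
  SO₂ term: 0.0129·55.4^0.44·exp(0.046·90-1.1502) = 1.5
  Cl⁻ term: 0.0175·34.0^0.57·exp(0.008·90+0.085·26.2) = 2.488
  r_corr = 1.5 + 2.488 = 3.988 μm/a
Convert to mass loss: 3.988 μm/a × 7.14 g/cm³ = 28.48 g·m⁻²·a⁻¹

r_corr = 28.5 g·m⁻²·a⁻¹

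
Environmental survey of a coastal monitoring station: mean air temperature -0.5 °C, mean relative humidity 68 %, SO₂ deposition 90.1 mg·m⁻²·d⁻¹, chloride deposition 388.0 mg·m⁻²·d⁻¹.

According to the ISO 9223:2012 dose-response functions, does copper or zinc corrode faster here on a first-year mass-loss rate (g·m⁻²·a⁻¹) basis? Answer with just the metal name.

copper: temperature factor f = +0.126·(-10.5) = -1.3230
  sulphur-dioxide contribution → 0.2514 μm/a
  chloride contribution → 0.5784 μm/a
  ⇒ r_corr(copper) = 0.8298 μm/a
  mass loss = 0.8298 μm/a × 8.96 g/cm³ = 7.435 g·m⁻²·a⁻¹
zinc: T≤10 °C ⇒ hinge +0.038·(-0.5−10) = -0.3990
  sulphur-dioxide contribution → 1.432 μm/a
  chloride contribution → 0.8639 μm/a
  total first-year rate 2.296 μm/a
  mass loss = 2.296 μm/a × 7.14 g/cm³ = 16.39 g·m⁻²·a⁻¹
Ordering by g·m⁻²·a⁻¹: zinc (16.4) > copper (7.43)

zinc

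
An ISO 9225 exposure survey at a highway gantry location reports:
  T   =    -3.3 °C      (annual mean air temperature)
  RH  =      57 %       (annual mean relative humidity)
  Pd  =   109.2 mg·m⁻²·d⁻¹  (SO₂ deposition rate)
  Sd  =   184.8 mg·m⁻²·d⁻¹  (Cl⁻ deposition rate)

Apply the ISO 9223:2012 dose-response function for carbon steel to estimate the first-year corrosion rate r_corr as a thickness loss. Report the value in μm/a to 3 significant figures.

r_corr = 23.6 μm/a

carbon steel: f(T) = +0.150·(T−10) [T≤10 °C] = -1.9950
  Pd branch = 1.77·Pd^0.52·e^(0.02·RH+f) = 8.64 μm/a
  Cl⁻ term: 0.102·184.8^0.62·exp(0.033·57+0.04·-3.3) = 14.91
  sum: 8.64 + 14.91 → r_corr = 23.55 μm/a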